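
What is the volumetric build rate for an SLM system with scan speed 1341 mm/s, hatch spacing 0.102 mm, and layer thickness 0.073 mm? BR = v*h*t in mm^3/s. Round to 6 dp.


Rate = 1341 * 0.102 * 0.073 = 9.985086 mm^3/s


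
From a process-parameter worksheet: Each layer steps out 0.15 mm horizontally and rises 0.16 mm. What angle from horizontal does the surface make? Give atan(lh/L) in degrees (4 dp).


angle = atan(0.16/0.15) = 46.8476 degrees


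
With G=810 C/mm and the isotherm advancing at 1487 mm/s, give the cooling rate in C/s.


CR = 810 * 1487 = 1204470 C/s


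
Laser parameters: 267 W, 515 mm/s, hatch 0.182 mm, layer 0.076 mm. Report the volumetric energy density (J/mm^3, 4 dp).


E = 267 / (515*0.182*0.076) = 37.4817 J/mm^3


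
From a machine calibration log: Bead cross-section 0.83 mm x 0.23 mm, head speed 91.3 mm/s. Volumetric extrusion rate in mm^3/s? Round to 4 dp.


Rate = 0.83 * 0.23 * 91.3 = 17.4292 mm^3/s


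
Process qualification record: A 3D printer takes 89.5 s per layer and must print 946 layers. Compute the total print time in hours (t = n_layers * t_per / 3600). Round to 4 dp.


t = 946 * 89.5 / 3600 = 23.5186 hrs


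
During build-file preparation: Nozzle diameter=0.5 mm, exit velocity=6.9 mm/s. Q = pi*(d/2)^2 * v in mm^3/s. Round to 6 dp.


A = pi*(0.5/2)^2 = 0.19634954 mm^2
Q = 0.19634954 * 6.9 = 1.354812 mm^3/s


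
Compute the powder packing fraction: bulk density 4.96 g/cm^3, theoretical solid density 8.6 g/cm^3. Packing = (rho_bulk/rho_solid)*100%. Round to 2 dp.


Packing = (4.96/8.6)*100 = 57.67 %


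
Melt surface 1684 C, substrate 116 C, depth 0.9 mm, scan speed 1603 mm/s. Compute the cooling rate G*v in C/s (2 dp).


G = (1684-116)/0.9 = 1742.22222222 C/mm
CR = 1742.22222222 * 1603 = 2792782.22 C/s


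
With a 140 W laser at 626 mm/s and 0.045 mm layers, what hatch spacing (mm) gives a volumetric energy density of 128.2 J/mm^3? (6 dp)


h = 140 / (128.2*626*0.045) = 0.038766 mm


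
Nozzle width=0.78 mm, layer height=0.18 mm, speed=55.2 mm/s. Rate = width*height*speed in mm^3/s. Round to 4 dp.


Rate = 0.78 * 0.18 * 55.2 = 7.7501 mm^3/s


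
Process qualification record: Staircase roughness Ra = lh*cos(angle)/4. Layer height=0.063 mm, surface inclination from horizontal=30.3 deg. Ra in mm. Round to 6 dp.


Ra = 0.063 * cos(30.3) / 4 = 0.013598 mm


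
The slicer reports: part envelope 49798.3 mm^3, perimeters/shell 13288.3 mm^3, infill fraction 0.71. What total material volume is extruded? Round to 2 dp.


V_infill = (49798.3 - 13288.3) * 0.71 = 25922.1
V_total = 13288.3 + 25922.1 = 39210.4 mm^3


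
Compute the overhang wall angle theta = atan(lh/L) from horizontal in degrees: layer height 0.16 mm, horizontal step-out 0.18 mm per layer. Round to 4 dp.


angle = atan(0.16/0.18) = 41.6335 degrees


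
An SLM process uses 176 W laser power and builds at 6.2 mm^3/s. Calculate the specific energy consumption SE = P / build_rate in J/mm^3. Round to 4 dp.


SE = 176 / 6.2 = 28.3871 J/mm^3


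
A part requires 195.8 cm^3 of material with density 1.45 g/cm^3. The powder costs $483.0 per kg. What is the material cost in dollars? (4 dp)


Mass = 195.8*1.45/1000 = 0.28391 kg
Cost = 0.28391 * 483.0 = 137.1285 $


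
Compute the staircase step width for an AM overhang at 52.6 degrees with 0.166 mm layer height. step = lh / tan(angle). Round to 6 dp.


step = 0.166 / tan(52.6) = 0.126917 mm


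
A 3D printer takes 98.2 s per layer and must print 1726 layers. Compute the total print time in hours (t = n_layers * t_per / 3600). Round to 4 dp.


t = 1726 * 98.2 / 3600 = 47.0814 hrs


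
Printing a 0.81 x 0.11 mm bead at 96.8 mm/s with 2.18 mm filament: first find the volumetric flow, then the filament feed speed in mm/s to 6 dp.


Q = 0.81 * 0.11 * 96.8 = 8.62488 mm^3/s
A_fil = pi*(2.18/2)^2 = 3.73252623 mm^2
v_feed = 8.62488 / 3.73252623 = 2.310735 mm/s


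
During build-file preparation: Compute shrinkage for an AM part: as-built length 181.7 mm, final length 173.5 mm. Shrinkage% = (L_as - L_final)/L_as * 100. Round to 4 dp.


Shrinkage = ((181.7-173.5)/181.7)*100 = 4.5129 %


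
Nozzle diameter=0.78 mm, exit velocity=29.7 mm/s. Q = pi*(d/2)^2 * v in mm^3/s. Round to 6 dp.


A = pi*(0.78/2)^2 = 0.47783624 mm^2
Q = 0.47783624 * 29.7 = 14.191736 mm^3/s


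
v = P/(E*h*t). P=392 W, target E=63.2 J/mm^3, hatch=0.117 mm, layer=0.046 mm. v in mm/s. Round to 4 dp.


v = 392 / (63.2*0.117*0.046) = 1152.4585 mm/s


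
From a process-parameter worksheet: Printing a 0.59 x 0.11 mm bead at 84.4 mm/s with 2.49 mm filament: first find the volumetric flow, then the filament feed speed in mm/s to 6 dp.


Q = 0.59 * 0.11 * 84.4 = 5.47756 mm^3/s
A_fil = pi*(2.49/2)^2 = 4.86954715 mm^2
v_feed = 5.47756 / 4.86954715 = 1.12486 mm/s


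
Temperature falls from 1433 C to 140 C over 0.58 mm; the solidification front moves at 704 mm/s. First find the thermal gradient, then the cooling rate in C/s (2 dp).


G = (1433-140)/0.58 = 2229.31034483 C/mm
CR = 2229.31034483 * 704 = 1569434.48 C/s


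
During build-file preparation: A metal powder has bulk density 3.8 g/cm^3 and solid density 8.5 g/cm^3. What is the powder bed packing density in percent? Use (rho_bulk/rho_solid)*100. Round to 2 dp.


Packing = (3.8/8.5)*100 = 44.71 %


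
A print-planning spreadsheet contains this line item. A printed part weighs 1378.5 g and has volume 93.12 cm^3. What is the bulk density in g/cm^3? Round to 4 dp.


rho = 1378.5 / 93.12 = 14.8035 g/cm^3


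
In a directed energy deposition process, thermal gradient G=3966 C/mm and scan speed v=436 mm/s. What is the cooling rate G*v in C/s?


CR = 3966 * 436 = 1729176 C/s


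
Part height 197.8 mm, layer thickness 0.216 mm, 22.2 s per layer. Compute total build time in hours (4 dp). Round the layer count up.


Layers = ceil(197.8/0.216) = 916
t = 916 * 22.2 / 3600 = 5.6487 hrs


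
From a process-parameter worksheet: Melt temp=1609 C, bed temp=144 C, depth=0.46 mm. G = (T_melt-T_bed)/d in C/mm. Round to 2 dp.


G = (1609-144)/0.46 = 3184.78 C/mm


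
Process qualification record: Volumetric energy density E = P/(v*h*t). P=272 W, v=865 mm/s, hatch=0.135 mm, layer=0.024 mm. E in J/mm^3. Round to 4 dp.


E = 272 / (865*0.135*0.024) = 97.0527 J/mm^3


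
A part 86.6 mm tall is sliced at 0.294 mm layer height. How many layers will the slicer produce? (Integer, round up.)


Layers = ceil(86.6/0.294) = 295


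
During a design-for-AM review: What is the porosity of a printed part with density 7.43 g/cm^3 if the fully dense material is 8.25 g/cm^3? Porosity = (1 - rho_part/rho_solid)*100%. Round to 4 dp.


Porosity = (1-7.43/8.25)*100 = 9.9394 %


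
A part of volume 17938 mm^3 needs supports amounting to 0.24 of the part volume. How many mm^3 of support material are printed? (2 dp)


V_support = 17938 * 0.24 = 4305.12 mm^3


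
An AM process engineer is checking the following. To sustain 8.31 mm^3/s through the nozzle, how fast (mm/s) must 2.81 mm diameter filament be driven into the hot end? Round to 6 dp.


A = pi*(2.81/2)^2 = 6.201582
v = 8.31 / 6.201582 = 1.339981 mm/s


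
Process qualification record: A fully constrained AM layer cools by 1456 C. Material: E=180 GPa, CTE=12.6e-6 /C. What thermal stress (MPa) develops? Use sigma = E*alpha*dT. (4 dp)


sigma = 180*1000 * 12.6e-6 * 1456 = 3302.208 MPa


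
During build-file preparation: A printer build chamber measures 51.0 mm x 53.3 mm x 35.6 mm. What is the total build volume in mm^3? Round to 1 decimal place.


V = 51.0 * 53.3 * 35.6 = 96771.5 mm^3


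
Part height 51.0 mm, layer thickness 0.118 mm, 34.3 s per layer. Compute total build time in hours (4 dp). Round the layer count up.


Layers = ceil(51.0/0.118) = 433
t = 433 * 34.3 / 3600 = 4.1255 hrs


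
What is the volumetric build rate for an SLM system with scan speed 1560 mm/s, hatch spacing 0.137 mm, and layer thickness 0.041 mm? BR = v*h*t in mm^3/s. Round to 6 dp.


Rate = 1560 * 0.137 * 0.041 = 8.76252 mm^3/s


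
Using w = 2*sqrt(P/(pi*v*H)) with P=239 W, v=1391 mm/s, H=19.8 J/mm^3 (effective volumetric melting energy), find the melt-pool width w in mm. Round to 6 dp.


w = 2*sqrt(239/(pi*1391*19.8)) = 0.105113 mm


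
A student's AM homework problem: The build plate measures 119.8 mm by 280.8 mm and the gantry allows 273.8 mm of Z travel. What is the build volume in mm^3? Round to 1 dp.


V = 119.8 * 280.8 * 273.8 = 9210588.2 mm^3


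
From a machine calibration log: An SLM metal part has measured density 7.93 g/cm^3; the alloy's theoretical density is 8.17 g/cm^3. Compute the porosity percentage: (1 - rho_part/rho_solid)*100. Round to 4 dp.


Porosity = (1-7.93/8.17)*100 = 2.9376 %


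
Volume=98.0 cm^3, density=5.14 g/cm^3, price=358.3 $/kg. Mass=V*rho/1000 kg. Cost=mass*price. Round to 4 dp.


Mass = 98.0*5.14/1000 = 0.50372 kg
Cost = 0.50372 * 358.3 = 180.4829 $


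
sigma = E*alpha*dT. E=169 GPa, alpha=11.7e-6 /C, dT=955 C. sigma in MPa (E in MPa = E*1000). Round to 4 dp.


sigma = 169*1000 * 11.7e-6 * 955 = 1888.3215 MPa


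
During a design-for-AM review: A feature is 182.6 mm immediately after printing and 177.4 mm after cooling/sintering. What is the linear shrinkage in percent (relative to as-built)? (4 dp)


Shrinkage = ((182.6-177.4)/182.6)*100 = 2.8478 %


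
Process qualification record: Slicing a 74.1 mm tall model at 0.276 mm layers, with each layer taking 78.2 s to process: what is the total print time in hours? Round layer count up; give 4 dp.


Layers = ceil(74.1/0.276) = 269
t = 269 * 78.2 / 3600 = 5.8433 hrs


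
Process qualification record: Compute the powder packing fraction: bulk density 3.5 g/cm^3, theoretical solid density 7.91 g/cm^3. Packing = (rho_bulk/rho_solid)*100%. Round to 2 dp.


Packing = (3.5/7.91)*100 = 44.25 %


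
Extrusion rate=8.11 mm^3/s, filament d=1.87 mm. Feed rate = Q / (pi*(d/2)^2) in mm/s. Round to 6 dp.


A = pi*(1.87/2)^2 = 2.746459
v = 8.11 / 2.746459 = 2.952893 mm/s


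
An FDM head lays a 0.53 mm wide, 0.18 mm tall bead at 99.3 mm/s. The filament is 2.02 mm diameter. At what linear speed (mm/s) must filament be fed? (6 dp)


Q = 0.53 * 0.18 * 99.3 = 9.47322 mm^3/s
A_fil = pi*(2.02/2)^2 = 3.20473867 mm^2
v_feed = 9.47322 / 3.20473867 = 2.956004 mm/s


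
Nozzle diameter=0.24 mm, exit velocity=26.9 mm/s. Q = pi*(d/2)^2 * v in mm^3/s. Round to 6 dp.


A = pi*(0.24/2)^2 = 0.04523893 mm^2
Q = 0.04523893 * 26.9 = 1.216927 mm^3/s


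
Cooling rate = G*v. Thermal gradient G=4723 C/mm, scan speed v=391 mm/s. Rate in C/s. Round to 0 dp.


CR = 4723 * 391 = 1846693 C/s


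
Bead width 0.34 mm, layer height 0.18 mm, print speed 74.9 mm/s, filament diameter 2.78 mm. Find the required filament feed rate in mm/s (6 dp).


Q = 0.34 * 0.18 * 74.9 = 4.58388 mm^3/s
A_fil = pi*(2.78/2)^2 = 6.06987117 mm^2
v_feed = 4.58388 / 6.06987117 = 0.755186 mm/s


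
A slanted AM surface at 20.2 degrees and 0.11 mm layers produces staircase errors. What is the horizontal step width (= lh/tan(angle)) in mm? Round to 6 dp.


step = 0.11 / tan(20.2) = 0.298971 mm


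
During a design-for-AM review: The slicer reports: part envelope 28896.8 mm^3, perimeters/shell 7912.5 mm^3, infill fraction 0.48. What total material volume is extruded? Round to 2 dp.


V_infill = (28896.8 - 7912.5) * 0.48 = 10072.46
V_total = 7912.5 + 10072.46 = 17984.96 mm^3


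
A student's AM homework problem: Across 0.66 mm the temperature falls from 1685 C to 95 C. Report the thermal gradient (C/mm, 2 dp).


G = (1685-95)/0.66 = 2409.09 C/mm


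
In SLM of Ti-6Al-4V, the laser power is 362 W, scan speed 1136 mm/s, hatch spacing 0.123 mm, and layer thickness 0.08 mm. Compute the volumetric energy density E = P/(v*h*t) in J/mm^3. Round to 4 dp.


E = 362 / (1136*0.123*0.08) = 32.3843 J/mm^3


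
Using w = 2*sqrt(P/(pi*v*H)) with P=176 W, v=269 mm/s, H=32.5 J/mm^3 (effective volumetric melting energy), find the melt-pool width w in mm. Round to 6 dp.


w = 2*sqrt(176/(pi*269*32.5)) = 0.160101 mm


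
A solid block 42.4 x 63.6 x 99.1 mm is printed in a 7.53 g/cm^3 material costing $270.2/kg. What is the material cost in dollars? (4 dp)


V = 42.4 * 63.6 * 99.1 = 267237.024 mm^3 = 267.237024 cm^3
Mass = 267.237024 * 7.53 / 1000 = 2.01229479 kg
Cost = 2.01229479 * 270.2 = 543.7221 $


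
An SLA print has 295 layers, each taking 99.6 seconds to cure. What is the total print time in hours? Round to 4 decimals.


t = 295 * 99.6 / 3600 = 8.1617 hrs


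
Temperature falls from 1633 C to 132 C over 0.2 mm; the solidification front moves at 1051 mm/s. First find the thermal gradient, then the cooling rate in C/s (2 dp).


G = (1633-132)/0.2 = 7505.0 C/mm
CR = 7505.0 * 1051 = 7887755.0 C/s


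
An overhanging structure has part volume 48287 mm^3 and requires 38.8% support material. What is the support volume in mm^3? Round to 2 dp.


V_support = 48287 * 0.388 = 18735.36 mm^3


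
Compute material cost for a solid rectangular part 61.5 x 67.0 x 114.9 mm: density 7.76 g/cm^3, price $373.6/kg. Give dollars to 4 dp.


V = 61.5 * 67.0 * 114.9 = 473445.45 mm^3 = 473.44545 cm^3
Mass = 473.44545 * 7.76 / 1000 = 3.67393669 kg
Cost = 3.67393669 * 373.6 = 1372.5827 $


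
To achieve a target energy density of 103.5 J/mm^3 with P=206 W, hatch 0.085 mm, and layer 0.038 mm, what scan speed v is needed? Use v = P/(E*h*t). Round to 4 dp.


v = 206 / (103.5*0.085*0.038) = 616.2038 mm/s


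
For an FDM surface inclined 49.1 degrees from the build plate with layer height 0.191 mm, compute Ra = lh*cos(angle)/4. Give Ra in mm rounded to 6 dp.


Ra = 0.191 * cos(49.1) / 4 = 0.031264 mm


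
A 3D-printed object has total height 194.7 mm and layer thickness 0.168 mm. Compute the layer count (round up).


Layers = ceil(194.7/0.168) = 1159


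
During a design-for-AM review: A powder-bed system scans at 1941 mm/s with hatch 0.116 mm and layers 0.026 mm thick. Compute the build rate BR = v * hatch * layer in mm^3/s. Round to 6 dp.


Rate = 1941 * 0.116 * 0.026 = 5.854056 mm^3/s


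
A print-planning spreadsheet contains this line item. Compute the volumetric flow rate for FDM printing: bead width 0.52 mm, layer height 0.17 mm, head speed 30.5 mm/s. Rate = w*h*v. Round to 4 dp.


Rate = 0.52 * 0.17 * 30.5 = 2.6962 mm^3/s


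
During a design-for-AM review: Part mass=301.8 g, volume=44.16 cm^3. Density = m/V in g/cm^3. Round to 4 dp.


rho = 301.8 / 44.16 = 6.8342 g/cm^3


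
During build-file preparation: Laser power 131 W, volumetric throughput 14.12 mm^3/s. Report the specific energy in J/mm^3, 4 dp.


SE = 131 / 14.12 = 9.2776 J/mm^3


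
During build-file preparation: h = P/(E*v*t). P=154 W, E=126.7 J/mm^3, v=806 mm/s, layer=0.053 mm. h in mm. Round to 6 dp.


h = 154 / (126.7*806*0.053) = 0.028453 mm


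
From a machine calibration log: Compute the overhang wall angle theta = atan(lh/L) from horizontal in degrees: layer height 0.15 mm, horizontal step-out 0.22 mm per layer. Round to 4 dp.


angle = atan(0.15/0.22) = 34.2869 degrees


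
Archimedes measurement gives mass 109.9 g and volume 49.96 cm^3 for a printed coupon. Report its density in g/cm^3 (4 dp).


rho = 109.9 / 49.96 = 2.1998 g/cm^3


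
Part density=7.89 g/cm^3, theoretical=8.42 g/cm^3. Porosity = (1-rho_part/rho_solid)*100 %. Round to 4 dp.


Porosity = (1-7.89/8.42)*100 = 6.2945 %


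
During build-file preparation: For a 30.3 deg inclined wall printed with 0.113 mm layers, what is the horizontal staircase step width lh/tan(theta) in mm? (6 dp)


step = 0.113 / tan(30.3) = 0.193376 mm


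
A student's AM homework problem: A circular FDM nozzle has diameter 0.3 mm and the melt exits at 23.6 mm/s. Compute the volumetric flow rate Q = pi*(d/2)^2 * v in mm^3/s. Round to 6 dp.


A = pi*(0.3/2)^2 = 0.07068583 mm^2
Q = 0.07068583 * 23.6 = 1.668186 mm^3/s


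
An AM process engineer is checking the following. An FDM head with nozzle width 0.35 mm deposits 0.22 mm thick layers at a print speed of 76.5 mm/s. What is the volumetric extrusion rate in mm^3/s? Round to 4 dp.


Rate = 0.35 * 0.22 * 76.5 = 5.8905 mm^3/s


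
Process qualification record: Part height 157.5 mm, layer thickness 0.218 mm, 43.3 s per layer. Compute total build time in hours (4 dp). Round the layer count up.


Layers = ceil(157.5/0.218) = 723
t = 723 * 43.3 / 3600 = 8.6961 hrs


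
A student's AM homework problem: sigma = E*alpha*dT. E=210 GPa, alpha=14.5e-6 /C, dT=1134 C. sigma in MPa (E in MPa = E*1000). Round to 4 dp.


sigma = 210*1000 * 14.5e-6 * 1134 = 3453.03 MPa


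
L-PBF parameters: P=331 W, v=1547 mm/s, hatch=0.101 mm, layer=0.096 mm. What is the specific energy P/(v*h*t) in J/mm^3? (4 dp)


Build rate = 1547 * 0.101 * 0.096 = 14.999712 mm^3/s
SE = 331 / 14.999712 = 22.0671 J/mm^3


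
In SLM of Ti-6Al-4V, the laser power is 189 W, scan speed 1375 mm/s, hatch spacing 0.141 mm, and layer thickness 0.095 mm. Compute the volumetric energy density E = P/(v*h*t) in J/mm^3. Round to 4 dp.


E = 189 / (1375*0.141*0.095) = 10.2616 J/mm^3


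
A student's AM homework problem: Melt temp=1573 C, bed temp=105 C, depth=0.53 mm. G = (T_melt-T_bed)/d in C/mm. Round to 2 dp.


G = (1573-105)/0.53 = 2769.81 C/mm


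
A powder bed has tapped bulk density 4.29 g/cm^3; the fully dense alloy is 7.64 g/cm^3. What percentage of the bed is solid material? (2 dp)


Packing = (4.29/7.64)*100 = 56.15 %


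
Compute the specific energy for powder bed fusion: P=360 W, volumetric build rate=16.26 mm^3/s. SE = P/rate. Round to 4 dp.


SE = 360 / 16.26 = 22.1402 J/mm^3


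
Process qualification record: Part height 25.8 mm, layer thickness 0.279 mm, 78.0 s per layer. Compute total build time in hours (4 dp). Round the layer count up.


Layers = ceil(25.8/0.279) = 93
t = 93 * 78.0 / 3600 = 2.015 hrs


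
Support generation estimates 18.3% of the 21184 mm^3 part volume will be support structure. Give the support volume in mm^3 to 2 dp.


V_support = 21184 * 0.183 = 3876.67 mm^3


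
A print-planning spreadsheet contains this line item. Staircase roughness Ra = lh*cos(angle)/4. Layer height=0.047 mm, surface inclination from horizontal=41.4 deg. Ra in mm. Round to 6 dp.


Ra = 0.047 * cos(41.4) / 4 = 0.008814 mm


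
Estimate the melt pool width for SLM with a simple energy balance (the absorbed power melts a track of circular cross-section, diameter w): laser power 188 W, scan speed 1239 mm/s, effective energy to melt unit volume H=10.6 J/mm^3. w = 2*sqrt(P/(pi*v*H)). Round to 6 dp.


w = 2*sqrt(188/(pi*1239*10.6)) = 0.135004 mm


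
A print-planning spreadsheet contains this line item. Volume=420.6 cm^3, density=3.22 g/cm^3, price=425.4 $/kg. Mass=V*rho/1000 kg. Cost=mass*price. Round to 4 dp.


Mass = 420.6*3.22/1000 = 1.354332 kg
Cost = 1.354332 * 425.4 = 576.1328 $


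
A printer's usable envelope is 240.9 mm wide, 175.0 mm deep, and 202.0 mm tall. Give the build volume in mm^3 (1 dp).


V = 240.9 * 175.0 * 202.0 = 8515815.0 mm^3


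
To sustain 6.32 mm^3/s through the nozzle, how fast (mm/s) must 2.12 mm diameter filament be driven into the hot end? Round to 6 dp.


A = pi*(2.12/2)^2 = 3.529894
v = 6.32 / 3.529894 = 1.790422 mm/s


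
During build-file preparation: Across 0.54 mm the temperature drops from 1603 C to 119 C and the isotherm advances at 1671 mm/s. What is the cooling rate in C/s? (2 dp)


G = (1603-119)/0.54 = 2748.14814815 C/mm
CR = 2748.14814815 * 1671 = 4592155.56 C/s


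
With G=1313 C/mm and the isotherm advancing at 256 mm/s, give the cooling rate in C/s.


CR = 1313 * 256 = 336128 C/s


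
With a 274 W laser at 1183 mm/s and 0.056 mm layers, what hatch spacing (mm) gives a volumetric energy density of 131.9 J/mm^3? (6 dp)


h = 274 / (131.9*1183*0.056) = 0.031357 mm


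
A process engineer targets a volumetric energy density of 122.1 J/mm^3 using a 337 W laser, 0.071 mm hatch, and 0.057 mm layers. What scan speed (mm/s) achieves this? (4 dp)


v = 337 / (122.1*0.071*0.057) = 681.9948 mm/s


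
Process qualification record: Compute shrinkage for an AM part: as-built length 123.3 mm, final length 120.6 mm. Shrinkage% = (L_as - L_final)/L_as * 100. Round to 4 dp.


Shrinkage = ((123.3-120.6)/123.3)*100 = 2.1898 %


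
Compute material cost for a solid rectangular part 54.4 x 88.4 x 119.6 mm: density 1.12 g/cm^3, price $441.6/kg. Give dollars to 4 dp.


V = 54.4 * 88.4 * 119.6 = 575151.616 mm^3 = 575.151616 cm^3
Mass = 575.151616 * 1.12 / 1000 = 0.64416981 kg
Cost = 0.64416981 * 441.6 = 284.4654 $


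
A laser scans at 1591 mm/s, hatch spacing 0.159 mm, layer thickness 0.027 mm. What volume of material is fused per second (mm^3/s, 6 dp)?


Rate = 1591 * 0.159 * 0.027 = 6.830163 mm^3/s


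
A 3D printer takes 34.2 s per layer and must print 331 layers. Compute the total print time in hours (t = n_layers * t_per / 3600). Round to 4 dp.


t = 331 * 34.2 / 3600 = 3.1445 hrs


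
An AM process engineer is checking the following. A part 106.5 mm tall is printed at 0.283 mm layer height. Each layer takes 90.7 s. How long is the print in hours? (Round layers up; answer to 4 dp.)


Layers = ceil(106.5/0.283) = 377
t = 377 * 90.7 / 3600 = 9.4983 hrs


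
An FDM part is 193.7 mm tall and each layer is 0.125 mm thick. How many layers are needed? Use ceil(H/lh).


Layers = ceil(193.7/0.125) = 1550


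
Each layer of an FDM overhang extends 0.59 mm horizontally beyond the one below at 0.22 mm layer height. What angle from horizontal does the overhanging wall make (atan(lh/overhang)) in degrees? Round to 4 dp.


angle = atan(0.22/0.59) = 20.4495 degrees


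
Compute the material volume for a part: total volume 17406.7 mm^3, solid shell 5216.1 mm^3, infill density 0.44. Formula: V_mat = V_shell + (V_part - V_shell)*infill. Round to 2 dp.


V_infill = (17406.7 - 5216.1) * 0.44 = 5363.86
V_total = 5216.1 + 5363.86 = 10579.96 mm^3


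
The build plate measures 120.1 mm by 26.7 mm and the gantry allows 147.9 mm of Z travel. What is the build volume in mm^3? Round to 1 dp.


V = 120.1 * 26.7 * 147.9 = 474266.5 mm^3


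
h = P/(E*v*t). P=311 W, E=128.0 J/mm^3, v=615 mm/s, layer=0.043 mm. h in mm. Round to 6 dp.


h = 311 / (128.0*615*0.043) = 0.091877 mm


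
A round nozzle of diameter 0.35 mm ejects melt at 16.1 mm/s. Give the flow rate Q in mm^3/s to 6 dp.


A = pi*(0.35/2)^2 = 0.09621128 mm^2
Q = 0.09621128 * 16.1 = 1.549002 mm^3/s


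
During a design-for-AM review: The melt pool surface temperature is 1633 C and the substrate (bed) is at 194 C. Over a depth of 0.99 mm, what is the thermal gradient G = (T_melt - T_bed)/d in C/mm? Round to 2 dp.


G = (1633-194)/0.99 = 1453.54 C/mm


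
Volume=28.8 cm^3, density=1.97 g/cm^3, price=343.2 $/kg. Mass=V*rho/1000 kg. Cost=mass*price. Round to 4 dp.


Mass = 28.8*1.97/1000 = 0.056736 kg
Cost = 0.056736 * 343.2 = 19.4718 $


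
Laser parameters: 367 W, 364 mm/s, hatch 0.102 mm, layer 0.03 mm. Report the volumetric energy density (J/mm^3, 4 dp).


E = 367 / (364*0.102*0.03) = 329.4908 J/mm^3


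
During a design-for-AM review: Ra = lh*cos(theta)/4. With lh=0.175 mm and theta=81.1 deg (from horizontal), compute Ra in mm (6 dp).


Ra = 0.175 * cos(81.1) / 4 = 0.006769 mm


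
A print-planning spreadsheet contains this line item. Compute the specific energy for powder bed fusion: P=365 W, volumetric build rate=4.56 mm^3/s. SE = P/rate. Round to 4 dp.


SE = 365 / 4.56 = 80.0439 J/mm^3


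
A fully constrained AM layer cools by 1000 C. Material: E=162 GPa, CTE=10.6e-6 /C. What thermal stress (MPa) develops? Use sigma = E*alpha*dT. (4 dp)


sigma = 162*1000 * 10.6e-6 * 1000 = 1717.2 MPa


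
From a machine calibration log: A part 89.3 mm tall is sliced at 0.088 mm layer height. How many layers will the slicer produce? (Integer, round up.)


Layers = ceil(89.3/0.088) = 1015


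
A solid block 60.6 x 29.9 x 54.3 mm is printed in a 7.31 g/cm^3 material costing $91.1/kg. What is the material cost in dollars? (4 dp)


V = 60.6 * 29.9 * 54.3 = 98388.342 mm^3 = 98.388342 cm^3
Mass = 98.388342 * 7.31 / 1000 = 0.71921878 kg
Cost = 0.71921878 * 91.1 = 65.5208 $


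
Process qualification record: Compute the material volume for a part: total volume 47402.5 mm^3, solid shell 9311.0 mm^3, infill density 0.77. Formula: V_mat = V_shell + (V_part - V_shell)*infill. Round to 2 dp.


V_infill = (47402.5 - 9311.0) * 0.77 = 29330.46
V_total = 9311.0 + 29330.46 = 38641.46 mm^3


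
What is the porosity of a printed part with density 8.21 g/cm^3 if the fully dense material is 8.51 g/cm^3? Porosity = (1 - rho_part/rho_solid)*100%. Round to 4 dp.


Porosity = (1-8.21/8.51)*100 = 3.5253 %


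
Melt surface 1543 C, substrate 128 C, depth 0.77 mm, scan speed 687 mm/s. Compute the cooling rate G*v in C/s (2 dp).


G = (1543-128)/0.77 = 1837.66233766 C/mm
CR = 1837.66233766 * 687 = 1262474.03 C/s


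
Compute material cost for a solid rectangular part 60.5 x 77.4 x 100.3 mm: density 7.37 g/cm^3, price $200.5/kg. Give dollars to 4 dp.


V = 60.5 * 77.4 * 100.3 = 469674.81 mm^3 = 469.67481 cm^3
Mass = 469.67481 * 7.37 / 1000 = 3.46150335 kg
Cost = 3.46150335 * 200.5 = 694.0314 $


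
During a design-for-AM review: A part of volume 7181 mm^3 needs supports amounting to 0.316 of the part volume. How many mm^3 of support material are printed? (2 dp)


V_support = 7181 * 0.316 = 2269.2 mm^3


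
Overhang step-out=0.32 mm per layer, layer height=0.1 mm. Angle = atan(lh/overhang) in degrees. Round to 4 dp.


angle = atan(0.1/0.32) = 17.354 degrees


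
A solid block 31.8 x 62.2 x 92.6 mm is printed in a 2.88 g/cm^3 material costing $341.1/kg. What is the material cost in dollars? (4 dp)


V = 31.8 * 62.2 * 92.6 = 183159.096 mm^3 = 183.159096 cm^3
Mass = 183.159096 * 2.88 / 1000 = 0.5274982 kg
Cost = 0.5274982 * 341.1 = 179.9296 $


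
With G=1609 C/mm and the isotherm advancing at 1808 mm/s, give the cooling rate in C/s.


CR = 1609 * 1808 = 2909072 C/s


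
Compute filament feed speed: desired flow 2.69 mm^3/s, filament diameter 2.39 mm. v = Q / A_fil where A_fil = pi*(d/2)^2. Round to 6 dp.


A = pi*(2.39/2)^2 = 4.486273
v = 2.69 / 4.486273 = 0.599607 mm/s


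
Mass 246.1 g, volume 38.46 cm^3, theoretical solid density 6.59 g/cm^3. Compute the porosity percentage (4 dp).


rho_part = 246.1 / 38.46 = 6.39885595 g/cm^3
Porosity = (1 - 6.39885595/6.59)*100 = 2.9005 %


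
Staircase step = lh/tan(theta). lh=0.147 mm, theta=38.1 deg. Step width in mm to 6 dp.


step = 0.147 / tan(38.1) = 0.187476 mm


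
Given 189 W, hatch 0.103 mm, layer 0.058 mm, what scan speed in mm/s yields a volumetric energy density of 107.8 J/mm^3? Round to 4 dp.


v = 189 / (107.8*0.103*0.058) = 293.4795 mm/s


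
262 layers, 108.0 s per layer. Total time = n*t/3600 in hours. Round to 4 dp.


t = 262 * 108.0 / 3600 = 7.86 hrs


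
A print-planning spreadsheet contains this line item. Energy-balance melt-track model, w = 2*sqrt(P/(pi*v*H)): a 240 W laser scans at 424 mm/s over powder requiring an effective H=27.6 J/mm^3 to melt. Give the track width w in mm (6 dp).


w = 2*sqrt(240/(pi*424*27.6)) = 0.161593 mm


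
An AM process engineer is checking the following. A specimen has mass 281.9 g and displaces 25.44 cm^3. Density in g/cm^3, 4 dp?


rho = 281.9 / 25.44 = 11.081 g/cm^3


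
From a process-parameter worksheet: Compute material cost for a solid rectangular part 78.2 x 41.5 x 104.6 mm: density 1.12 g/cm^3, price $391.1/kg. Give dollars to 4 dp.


V = 78.2 * 41.5 * 104.6 = 339458.38 mm^3 = 339.45838 cm^3
Mass = 339.45838 * 1.12 / 1000 = 0.38019339 kg
Cost = 0.38019339 * 391.1 = 148.6936 $


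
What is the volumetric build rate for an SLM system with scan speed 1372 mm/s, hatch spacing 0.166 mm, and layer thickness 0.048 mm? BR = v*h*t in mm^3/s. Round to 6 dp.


Rate = 1372 * 0.166 * 0.048 = 10.932096 mm^3/s


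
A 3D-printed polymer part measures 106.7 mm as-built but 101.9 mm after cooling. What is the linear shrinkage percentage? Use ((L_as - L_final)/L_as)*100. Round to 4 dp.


Shrinkage = ((106.7-101.9)/106.7)*100 = 4.4986 %


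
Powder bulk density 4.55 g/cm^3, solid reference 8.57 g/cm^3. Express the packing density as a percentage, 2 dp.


Packing = (4.55/8.57)*100 = 53.09 %


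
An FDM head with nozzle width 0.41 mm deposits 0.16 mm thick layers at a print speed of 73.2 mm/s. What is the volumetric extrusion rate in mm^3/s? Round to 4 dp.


Rate = 0.41 * 0.16 * 73.2 = 4.8019 mm^3/s


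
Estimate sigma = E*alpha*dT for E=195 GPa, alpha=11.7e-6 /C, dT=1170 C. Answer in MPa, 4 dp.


sigma = 195*1000 * 11.7e-6 * 1170 = 2669.355 MPa


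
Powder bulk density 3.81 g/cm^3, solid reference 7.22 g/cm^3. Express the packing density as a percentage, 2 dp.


Packing = (3.81/7.22)*100 = 52.77 %


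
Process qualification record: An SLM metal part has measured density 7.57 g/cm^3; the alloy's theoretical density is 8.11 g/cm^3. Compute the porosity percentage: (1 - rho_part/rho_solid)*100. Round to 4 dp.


Porosity = (1-7.57/8.11)*100 = 6.6584 %


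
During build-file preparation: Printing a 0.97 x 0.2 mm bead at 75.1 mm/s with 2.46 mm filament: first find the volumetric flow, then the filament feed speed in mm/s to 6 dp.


Q = 0.97 * 0.2 * 75.1 = 14.5694 mm^3/s
A_fil = pi*(2.46/2)^2 = 4.75291553 mm^2
v_feed = 14.5694 / 4.75291553 = 3.065361 mm/s


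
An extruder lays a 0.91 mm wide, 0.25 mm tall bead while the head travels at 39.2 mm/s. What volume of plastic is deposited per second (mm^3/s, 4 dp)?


Rate = 0.91 * 0.25 * 39.2 = 8.918 mm^3/s


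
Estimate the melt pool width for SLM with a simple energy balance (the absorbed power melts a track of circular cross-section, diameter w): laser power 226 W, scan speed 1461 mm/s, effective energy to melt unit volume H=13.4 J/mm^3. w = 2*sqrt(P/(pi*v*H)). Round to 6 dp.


w = 2*sqrt(226/(pi*1461*13.4)) = 0.121236 mm


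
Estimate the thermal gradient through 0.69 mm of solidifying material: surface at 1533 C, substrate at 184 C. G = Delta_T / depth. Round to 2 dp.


G = (1533-184)/0.69 = 1955.07 C/mm


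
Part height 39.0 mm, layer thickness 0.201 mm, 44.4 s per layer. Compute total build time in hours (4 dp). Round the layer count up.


Layers = ceil(39.0/0.201) = 195
t = 195 * 44.4 / 3600 = 2.405 hrs


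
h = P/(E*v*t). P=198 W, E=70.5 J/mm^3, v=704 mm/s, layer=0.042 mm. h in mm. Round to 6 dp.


h = 198 / (70.5*704*0.042) = 0.094985 mm


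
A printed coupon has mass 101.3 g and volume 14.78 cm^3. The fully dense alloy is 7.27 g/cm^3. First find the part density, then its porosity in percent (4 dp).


rho_part = 101.3 / 14.78 = 6.85385656 g/cm^3
Porosity = (1 - 6.85385656/7.27)*100 = 5.7241 %


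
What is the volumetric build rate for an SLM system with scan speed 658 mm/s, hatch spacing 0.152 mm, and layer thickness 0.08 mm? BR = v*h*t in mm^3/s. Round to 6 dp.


Rate = 658 * 0.152 * 0.08 = 8.00128 mm^3/s


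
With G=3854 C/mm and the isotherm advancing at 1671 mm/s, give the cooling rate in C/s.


CR = 3854 * 1671 = 6440034 C/s


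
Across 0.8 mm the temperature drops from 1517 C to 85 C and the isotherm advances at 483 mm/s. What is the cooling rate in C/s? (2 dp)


G = (1517-85)/0.8 = 1790.0 C/mm
CR = 1790.0 * 483 = 864570.0 C/s


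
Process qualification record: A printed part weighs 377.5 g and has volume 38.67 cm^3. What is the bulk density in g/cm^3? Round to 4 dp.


rho = 377.5 / 38.67 = 9.7621 g/cm^3


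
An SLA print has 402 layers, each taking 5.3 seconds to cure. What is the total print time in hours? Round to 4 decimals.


t = 402 * 5.3 / 3600 = 0.5918 hrs


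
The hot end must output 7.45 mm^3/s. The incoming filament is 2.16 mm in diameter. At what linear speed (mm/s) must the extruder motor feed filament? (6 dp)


A = pi*(2.16/2)^2 = 3.664354
v = 7.45 / 3.664354 = 2.033101 mm/s


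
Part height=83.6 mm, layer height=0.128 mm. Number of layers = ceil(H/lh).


Layers = ceil(83.6/0.128) = 654


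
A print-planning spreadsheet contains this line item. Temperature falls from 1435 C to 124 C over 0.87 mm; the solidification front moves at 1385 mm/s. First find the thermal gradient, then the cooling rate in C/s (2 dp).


G = (1435-124)/0.87 = 1506.89655172 C/mm
CR = 1506.89655172 * 1385 = 2087051.72 C/s


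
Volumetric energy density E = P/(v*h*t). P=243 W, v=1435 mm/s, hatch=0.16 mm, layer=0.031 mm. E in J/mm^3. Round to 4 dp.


E = 243 / (1435*0.16*0.031) = 34.1407 J/mm^3


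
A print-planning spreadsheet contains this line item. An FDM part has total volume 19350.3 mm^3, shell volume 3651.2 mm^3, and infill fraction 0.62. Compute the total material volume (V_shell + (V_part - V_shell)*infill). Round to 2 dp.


V_infill = (19350.3 - 3651.2) * 0.62 = 9733.44
V_total = 3651.2 + 9733.44 = 13384.64 mm^3


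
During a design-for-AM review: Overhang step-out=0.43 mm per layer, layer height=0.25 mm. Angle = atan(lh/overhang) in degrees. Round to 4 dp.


angle = atan(0.25/0.43) = 30.1735 degrees


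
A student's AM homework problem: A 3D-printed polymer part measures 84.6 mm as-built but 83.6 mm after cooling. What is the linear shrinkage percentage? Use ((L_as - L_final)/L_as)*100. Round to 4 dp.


Shrinkage = ((84.6-83.6)/84.6)*100 = 1.182 %


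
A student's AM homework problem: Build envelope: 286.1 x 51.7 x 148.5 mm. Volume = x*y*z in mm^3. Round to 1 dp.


V = 286.1 * 51.7 * 148.5 = 2196518.4 mm^3


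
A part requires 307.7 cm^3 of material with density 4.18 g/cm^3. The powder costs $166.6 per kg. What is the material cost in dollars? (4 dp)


Mass = 307.7*4.18/1000 = 1.286186 kg
Cost = 1.286186 * 166.6 = 214.2786 $


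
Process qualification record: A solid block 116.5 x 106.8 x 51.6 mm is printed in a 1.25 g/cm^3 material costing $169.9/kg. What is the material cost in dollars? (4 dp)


V = 116.5 * 106.8 * 51.6 = 642017.52 mm^3 = 642.01752 cm^3
Mass = 642.01752 * 1.25 / 1000 = 0.8025219 kg
Cost = 0.8025219 * 169.9 = 136.3485 $


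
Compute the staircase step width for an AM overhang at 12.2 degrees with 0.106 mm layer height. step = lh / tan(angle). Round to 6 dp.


step = 0.106 / tan(12.2) = 0.490269 mm


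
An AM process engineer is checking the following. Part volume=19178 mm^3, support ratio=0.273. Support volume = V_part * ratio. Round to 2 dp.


V_support = 19178 * 0.273 = 5235.59 mm^3


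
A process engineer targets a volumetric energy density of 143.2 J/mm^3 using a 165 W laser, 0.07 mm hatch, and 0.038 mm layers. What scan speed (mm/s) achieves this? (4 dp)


v = 165 / (143.2*0.07*0.038) = 433.1709 mm/s


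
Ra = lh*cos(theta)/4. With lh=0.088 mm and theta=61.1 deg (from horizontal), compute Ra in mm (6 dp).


Ra = 0.088 * cos(61.1) / 4 = 0.010632 mm


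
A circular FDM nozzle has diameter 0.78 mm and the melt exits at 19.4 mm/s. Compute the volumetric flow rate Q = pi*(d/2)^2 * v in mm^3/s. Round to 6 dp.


A = pi*(0.78/2)^2 = 0.47783624 mm^2
Q = 0.47783624 * 19.4 = 9.270023 mm^3/s


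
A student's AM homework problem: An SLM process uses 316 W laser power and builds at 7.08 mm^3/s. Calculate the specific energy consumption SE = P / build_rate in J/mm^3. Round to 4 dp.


SE = 316 / 7.08 = 44.6328 J/mm^3


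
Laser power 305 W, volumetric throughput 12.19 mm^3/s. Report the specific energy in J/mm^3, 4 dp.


SE = 305 / 12.19 = 25.0205 J/mm^3


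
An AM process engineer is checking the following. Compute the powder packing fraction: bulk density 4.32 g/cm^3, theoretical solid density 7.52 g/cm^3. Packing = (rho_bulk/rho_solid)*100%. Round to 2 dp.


Packing = (4.32/7.52)*100 = 57.45 %


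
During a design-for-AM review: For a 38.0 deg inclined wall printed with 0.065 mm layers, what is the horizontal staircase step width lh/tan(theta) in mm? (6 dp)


step = 0.065 / tan(38.0) = 0.083196 mm


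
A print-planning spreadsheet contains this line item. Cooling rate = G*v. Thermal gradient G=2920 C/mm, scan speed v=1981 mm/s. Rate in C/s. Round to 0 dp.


CR = 2920 * 1981 = 5784520 C/s


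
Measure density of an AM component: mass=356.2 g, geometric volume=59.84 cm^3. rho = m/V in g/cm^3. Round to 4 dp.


rho = 356.2 / 59.84 = 5.9525 g/cm^3


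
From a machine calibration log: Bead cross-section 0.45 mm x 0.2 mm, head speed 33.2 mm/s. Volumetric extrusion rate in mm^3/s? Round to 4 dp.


Rate = 0.45 * 0.2 * 33.2 = 2.988 mm^3/s


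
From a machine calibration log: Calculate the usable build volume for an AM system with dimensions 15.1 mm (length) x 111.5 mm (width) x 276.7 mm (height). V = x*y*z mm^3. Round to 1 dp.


V = 15.1 * 111.5 * 276.7 = 465866.0 mm^3


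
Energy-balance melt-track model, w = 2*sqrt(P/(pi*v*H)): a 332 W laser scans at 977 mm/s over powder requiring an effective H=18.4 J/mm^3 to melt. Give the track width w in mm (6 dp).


w = 2*sqrt(332/(pi*977*18.4)) = 0.153344 mm


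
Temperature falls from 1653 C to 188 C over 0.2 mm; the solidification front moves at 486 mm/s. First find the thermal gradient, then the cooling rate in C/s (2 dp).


G = (1653-188)/0.2 = 7325.0 C/mm
CR = 7325.0 * 486 = 3559950.0 C/s


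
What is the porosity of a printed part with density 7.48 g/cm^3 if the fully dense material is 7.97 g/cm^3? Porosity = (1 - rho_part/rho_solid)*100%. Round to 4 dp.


Porosity = (1-7.48/7.97)*100 = 6.1481 %


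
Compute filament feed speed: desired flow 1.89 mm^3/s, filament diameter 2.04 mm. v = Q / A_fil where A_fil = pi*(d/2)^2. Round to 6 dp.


A = pi*(2.04/2)^2 = 3.268513
v = 1.89 / 3.268513 = 0.578245 mm/s


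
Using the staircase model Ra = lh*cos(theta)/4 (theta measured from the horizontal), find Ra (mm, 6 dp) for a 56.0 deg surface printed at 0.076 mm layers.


Ra = 0.076 * cos(56.0) / 4 = 0.010625 mm


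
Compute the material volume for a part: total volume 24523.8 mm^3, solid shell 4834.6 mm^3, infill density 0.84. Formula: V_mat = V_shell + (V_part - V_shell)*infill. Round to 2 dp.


V_infill = (24523.8 - 4834.6) * 0.84 = 16538.93
V_total = 4834.6 + 16538.93 = 21373.53 mm^3


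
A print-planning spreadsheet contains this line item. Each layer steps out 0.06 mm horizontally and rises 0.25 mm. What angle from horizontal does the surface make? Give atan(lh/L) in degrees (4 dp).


angle = atan(0.25/0.06) = 76.5043 degrees


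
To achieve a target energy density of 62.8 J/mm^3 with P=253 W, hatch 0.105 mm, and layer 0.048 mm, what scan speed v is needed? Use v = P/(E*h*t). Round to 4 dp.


v = 253 / (62.8*0.105*0.048) = 799.3378 mm/s


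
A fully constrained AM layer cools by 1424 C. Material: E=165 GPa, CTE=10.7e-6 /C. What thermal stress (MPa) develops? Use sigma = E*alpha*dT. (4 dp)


sigma = 165*1000 * 10.7e-6 * 1424 = 2514.072 MPa


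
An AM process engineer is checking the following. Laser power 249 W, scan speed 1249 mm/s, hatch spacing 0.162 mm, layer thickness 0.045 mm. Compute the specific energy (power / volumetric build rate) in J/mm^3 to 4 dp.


Build rate = 1249 * 0.162 * 0.045 = 9.10521 mm^3/s
SE = 249 / 9.10521 = 27.347 J/mm^3


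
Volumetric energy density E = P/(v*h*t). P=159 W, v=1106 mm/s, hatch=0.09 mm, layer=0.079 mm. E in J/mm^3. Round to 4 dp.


E = 159 / (1106*0.09*0.079) = 20.2196 J/mm^3


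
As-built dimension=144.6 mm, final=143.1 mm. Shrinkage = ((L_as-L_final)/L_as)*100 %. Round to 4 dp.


Shrinkage = ((144.6-143.1)/144.6)*100 = 1.0373 %
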